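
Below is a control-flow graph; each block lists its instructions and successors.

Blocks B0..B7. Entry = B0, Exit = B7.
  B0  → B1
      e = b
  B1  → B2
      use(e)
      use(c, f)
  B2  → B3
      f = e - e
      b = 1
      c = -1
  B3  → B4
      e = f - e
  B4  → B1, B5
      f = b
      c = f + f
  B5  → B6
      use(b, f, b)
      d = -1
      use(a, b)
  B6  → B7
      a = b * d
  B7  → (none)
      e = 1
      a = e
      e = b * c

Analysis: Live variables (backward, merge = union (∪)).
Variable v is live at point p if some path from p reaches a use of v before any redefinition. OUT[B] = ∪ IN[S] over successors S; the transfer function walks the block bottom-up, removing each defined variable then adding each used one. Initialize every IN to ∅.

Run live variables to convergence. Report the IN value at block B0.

Converged values:
  B0: | IN={a, b, c, f} | OUT={a, c, e, f}
  B1: | IN={a, c, e, f} | OUT={a, e}
  B2: | IN={a, e} | OUT={a, b, e, f}
  B3: | IN={a, b, e, f} | OUT={a, b, e}
  B4: | IN={a, b, e} | OUT={a, b, c, e, f}
  B5: | IN={a, b, c, f} | OUT={b, c, d}
  B6: | IN={b, c, d} | OUT={b, c}
  B7: | IN={b, c} | OUT={}

Merge at B0: OUT[B0] = IN[B1] = {a, c, e, f}
Applying B0's transfer function to that OUT value gives IN[B0] (row B0 above).

Answer: {a, b, c, f}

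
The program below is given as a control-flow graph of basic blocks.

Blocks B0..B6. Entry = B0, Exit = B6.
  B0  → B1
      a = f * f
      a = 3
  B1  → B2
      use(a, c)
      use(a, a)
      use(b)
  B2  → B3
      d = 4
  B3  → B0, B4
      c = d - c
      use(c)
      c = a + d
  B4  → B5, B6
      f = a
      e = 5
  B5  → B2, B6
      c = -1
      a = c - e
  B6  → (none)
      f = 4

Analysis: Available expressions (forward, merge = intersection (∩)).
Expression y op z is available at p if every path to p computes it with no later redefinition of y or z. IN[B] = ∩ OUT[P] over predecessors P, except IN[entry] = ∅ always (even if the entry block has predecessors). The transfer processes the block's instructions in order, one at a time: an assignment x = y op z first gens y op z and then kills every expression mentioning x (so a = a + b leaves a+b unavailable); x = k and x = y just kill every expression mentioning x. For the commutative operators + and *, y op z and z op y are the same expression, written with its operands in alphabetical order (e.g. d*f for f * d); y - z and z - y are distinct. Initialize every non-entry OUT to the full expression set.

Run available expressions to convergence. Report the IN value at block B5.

Fixpoint table:
  B0:  IN={}  OUT={f*f}
  B1:  IN={f*f}  OUT={f*f}
  B2:  IN={}  OUT={}
  B3:  IN={}  OUT={a+d}
  B4:  IN={a+d}  OUT={a+d}
  B5:  IN={a+d}  OUT={c-e}
  B6:  IN={}  OUT={}

Merge at B5: IN[B5] = OUT[B4] = {a+d}

Answer: {a+d}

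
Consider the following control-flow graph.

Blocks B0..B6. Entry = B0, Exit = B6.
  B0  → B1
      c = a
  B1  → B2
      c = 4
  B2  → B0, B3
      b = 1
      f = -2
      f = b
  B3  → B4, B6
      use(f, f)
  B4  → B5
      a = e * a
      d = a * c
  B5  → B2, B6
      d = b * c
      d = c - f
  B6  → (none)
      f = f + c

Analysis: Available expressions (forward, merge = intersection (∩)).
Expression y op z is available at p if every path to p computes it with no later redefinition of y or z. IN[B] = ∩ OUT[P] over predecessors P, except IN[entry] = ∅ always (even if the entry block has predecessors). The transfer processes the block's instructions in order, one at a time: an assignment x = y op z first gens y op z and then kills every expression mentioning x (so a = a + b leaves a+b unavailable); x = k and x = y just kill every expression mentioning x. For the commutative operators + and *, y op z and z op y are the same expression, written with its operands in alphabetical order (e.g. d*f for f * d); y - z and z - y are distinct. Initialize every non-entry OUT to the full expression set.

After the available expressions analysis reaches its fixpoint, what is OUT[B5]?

Answer: {a*c, b*c, c-f}

Derivation:
Converged values:
  B0: | IN={} | OUT={}
  B1: | IN={} | OUT={}
  B2: | IN={} | OUT={}
  B3: | IN={} | OUT={}
  B4: | IN={} | OUT={a*c}
  B5: | IN={a*c} | OUT={a*c, b*c, c-f}
  B6: | IN={} | OUT={}

Merge at B5: IN[B5] = OUT[B4] = {a*c}
Applying B5's transfer function to that IN value gives OUT[B5] (row B5 above).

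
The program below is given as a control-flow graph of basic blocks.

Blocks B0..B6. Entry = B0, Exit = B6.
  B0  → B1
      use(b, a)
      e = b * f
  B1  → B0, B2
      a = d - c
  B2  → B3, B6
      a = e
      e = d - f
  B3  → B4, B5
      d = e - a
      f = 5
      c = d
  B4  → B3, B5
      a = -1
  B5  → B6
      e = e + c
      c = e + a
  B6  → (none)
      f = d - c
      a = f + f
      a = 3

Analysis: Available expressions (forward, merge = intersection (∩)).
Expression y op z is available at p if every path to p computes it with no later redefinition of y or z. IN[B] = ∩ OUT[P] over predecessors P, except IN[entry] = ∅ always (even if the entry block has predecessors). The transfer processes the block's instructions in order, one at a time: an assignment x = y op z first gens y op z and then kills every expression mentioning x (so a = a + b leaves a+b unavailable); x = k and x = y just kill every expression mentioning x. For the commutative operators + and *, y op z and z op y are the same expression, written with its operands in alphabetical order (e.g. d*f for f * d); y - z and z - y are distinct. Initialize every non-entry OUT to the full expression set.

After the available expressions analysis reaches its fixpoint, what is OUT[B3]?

Answer: {e-a}

Trace:
Fixpoint table:
  B0:  IN={}  OUT={b*f}
  B1:  IN={b*f}  OUT={b*f, d-c}
  B2:  IN={b*f, d-c}  OUT={b*f, d-c, d-f}
  B3:  IN={}  OUT={e-a}
  B4:  IN={e-a}  OUT={}
  B5:  IN={}  OUT={a+e}
  B6:  IN={}  OUT={d-c, f+f}

Merge at B3: IN[B3] = OUT[B2] ∩ OUT[B4] = {}
Applying B3's transfer function to that IN value gives OUT[B3] (row B3 above).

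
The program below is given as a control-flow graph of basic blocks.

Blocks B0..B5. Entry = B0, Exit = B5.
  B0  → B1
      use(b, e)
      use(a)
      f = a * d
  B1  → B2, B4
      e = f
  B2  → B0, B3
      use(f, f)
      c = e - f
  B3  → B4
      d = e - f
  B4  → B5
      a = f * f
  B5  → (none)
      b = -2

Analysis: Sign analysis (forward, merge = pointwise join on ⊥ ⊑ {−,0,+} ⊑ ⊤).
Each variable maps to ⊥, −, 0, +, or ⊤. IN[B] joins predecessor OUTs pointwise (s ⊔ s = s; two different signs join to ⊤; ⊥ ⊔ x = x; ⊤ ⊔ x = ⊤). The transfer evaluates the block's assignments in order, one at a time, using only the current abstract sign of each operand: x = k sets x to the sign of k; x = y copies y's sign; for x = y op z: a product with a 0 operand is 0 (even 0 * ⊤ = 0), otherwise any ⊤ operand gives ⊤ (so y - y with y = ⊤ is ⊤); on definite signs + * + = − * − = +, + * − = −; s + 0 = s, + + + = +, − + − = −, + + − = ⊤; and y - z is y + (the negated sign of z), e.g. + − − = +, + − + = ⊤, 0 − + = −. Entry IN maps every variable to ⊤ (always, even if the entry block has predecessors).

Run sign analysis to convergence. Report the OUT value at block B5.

Answer: {a: ⊤, b: -, c: ⊤, d: ⊤, e: ⊤, f: ⊤}

Derivation:
Fixpoint table:
  B0: | IN=(all ⊤) | OUT=(all ⊤)
  B1: | IN=(all ⊤) | OUT=(all ⊤)
  B2: | IN=(all ⊤) | OUT=(all ⊤)
  B3: | IN=(all ⊤) | OUT=(all ⊤)
  B4: | IN=(all ⊤) | OUT=(all ⊤)
  B5: | IN=(all ⊤) | OUT={b:-; rest ⊤}

Merge at B5: IN[B5] = OUT[B4] = {a: ⊤, b: ⊤, c: ⊤, d: ⊤, e: ⊤, f: ⊤}
Applying B5's transfer function to that IN value gives OUT[B5] (row B5 above).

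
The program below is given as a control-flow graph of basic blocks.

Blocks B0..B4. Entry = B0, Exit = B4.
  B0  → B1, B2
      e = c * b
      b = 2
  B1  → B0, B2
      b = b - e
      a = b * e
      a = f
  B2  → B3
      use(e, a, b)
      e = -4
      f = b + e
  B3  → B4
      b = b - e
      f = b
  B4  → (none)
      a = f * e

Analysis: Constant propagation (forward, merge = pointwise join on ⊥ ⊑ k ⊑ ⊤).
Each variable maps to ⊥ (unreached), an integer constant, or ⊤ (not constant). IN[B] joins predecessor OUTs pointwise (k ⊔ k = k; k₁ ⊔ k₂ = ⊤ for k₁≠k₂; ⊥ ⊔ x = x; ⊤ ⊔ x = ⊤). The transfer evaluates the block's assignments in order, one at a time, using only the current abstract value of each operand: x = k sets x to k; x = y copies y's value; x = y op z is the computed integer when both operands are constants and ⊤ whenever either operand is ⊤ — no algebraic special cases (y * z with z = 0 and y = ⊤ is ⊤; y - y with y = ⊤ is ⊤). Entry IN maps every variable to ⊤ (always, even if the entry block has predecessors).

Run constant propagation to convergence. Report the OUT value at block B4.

Fixpoint table:
  B0:   IN=(all ⊤)   OUT={b:2; rest ⊤}
  B1:   IN={b:2; rest ⊤}   OUT=(all ⊤)
  B2:   IN=(all ⊤)   OUT={e:-4; rest ⊤}
  B3:   IN={e:-4; rest ⊤}   OUT={e:-4; rest ⊤}
  B4:   IN={e:-4; rest ⊤}   OUT={e:-4; rest ⊤}

Merge at B4: IN[B4] = OUT[B3] = {a: ⊤, b: ⊤, c: ⊤, d: ⊤, e: -4, f: ⊤}
Applying B4's transfer function to that IN value gives OUT[B4] (row B4 above).

Answer: {a: ⊤, b: ⊤, c: ⊤, d: ⊤, e: -4, f: ⊤}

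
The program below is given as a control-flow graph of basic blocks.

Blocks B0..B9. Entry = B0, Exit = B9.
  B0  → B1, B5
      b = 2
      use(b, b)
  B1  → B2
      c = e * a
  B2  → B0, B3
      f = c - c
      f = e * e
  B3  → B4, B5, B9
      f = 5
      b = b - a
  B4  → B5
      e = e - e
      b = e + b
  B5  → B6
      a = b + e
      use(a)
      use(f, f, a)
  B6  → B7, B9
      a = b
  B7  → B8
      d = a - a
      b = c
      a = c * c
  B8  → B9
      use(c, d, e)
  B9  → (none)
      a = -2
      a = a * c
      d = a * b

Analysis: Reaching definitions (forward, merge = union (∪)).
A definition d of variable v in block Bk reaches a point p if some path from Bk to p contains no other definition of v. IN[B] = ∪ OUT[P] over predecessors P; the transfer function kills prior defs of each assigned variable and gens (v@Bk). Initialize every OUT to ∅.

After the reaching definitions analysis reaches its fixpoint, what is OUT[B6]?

Answer: {a@B6, b@B0, b@B3, b@B4, c@B1, e@B4, f@B2, f@B3}

Trace:
Fixpoint table:
  B0: | IN={b@B0, c@B1, f@B2} | OUT={b@B0, c@B1, f@B2}
  B1: | IN={b@B0, c@B1, f@B2} | OUT={b@B0, c@B1, f@B2}
  B2: | IN={b@B0, c@B1, f@B2} | OUT={b@B0, c@B1, f@B2}
  B3: | IN={b@B0, c@B1, f@B2} | OUT={b@B3, c@B1, f@B3}
  B4: | IN={b@B3, c@B1, f@B3} | OUT={b@B4, c@B1, e@B4, f@B3}
  B5: | IN={b@B0, b@B3, b@B4, c@B1, e@B4, f@B2, f@B3} | OUT={a@B5, b@B0, b@B3, b@B4, c@B1, e@B4, f@B2, f@B3}
  B6: | IN={a@B5, b@B0, b@B3, b@B4, c@B1, e@B4, f@B2, f@B3} | OUT={a@B6, b@B0, b@B3, b@B4, c@B1, e@B4, f@B2, f@B3}
  B7: | IN={a@B6, b@B0, b@B3, b@B4, c@B1, e@B4, f@B2, f@B3} | OUT={a@B7, b@B7, c@B1, d@B7, e@B4, f@B2, f@B3}
  B8: | IN={a@B7, b@B7, c@B1, d@B7, e@B4, f@B2, f@B3} | OUT={a@B7, b@B7, c@B1, d@B7, e@B4, f@B2, f@B3}
  B9: | IN={a@B6, a@B7, b@B0, b@B3, b@B4, b@B7, c@B1, d@B7, e@B4, f@B2, f@B3} | OUT={a@B9, b@B0, b@B3, b@B4, b@B7, c@B1, d@B9, e@B4, f@B2, f@B3}

Merge at B6: IN[B6] = OUT[B5] = {a@B5, b@B0, b@B3, b@B4, c@B1, e@B4, f@B2, f@B3}
Applying B6's transfer function to that IN value gives OUT[B6] (row B6 above).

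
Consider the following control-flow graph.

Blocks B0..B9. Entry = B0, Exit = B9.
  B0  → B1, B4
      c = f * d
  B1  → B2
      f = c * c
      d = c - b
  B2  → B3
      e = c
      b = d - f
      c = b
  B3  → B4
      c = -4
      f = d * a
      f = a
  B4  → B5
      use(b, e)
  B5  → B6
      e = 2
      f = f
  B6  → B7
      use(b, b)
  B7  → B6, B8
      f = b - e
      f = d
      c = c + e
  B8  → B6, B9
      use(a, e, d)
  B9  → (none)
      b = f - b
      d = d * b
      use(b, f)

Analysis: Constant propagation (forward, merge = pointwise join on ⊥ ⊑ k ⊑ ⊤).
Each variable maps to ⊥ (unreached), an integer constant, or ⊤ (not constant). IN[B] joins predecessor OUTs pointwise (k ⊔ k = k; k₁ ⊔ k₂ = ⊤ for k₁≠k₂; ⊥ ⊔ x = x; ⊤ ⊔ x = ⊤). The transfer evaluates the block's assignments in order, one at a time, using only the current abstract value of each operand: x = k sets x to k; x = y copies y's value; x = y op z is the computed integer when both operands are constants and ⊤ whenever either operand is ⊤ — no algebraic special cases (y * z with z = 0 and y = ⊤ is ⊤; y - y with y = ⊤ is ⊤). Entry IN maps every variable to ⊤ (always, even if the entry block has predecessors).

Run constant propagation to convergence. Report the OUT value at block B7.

Per-block solution:
  B0:   IN=(all ⊤)   OUT=(all ⊤)
  B1:   IN=(all ⊤)   OUT=(all ⊤)
  B2:   IN=(all ⊤)   OUT=(all ⊤)
  B3:   IN=(all ⊤)   OUT={c:-4; rest ⊤}
  B4:   IN=(all ⊤)   OUT=(all ⊤)
  B5:   IN=(all ⊤)   OUT={e:2; rest ⊤}
  B6:   IN={e:2; rest ⊤}   OUT={e:2; rest ⊤}
  B7:   IN={e:2; rest ⊤}   OUT={e:2; rest ⊤}
  B8:   IN={e:2; rest ⊤}   OUT={e:2; rest ⊤}
  B9:   IN={e:2; rest ⊤}   OUT={e:2; rest ⊤}

Merge at B7: IN[B7] = OUT[B6] = {a: ⊤, b: ⊤, c: ⊤, d: ⊤, e: 2, f: ⊤}
Applying B7's transfer function to that IN value gives OUT[B7] (row B7 above).

Answer: {a: ⊤, b: ⊤, c: ⊤, d: ⊤, e: 2, f: ⊤}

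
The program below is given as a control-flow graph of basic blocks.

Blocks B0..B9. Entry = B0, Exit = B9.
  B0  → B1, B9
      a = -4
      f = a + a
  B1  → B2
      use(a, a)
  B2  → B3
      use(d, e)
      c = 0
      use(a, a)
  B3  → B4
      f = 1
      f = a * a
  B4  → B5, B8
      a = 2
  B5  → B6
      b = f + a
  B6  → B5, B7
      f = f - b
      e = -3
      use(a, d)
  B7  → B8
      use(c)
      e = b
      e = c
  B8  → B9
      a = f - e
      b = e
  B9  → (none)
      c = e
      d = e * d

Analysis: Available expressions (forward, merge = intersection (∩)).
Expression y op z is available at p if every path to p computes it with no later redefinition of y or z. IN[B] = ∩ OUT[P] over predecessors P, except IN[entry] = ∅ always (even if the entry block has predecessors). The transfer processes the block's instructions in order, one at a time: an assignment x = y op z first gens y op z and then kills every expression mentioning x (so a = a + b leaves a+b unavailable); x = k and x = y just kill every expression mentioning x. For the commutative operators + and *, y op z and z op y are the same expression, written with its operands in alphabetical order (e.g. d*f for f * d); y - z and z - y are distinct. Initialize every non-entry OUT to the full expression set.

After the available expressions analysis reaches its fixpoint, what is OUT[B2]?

Per-block solution:
  B0:   IN={}   OUT={a+a}
  B1:   IN={a+a}   OUT={a+a}
  B2:   IN={a+a}   OUT={a+a}
  B3:   IN={a+a}   OUT={a*a, a+a}
  B4:   IN={a*a, a+a}   OUT={}
  B5:   IN={}   OUT={a+f}
  B6:   IN={a+f}   OUT={}
  B7:   IN={}   OUT={}
  B8:   IN={}   OUT={f-e}
  B9:   IN={}   OUT={}

Merge at B2: IN[B2] = OUT[B1] = {a+a}
Applying B2's transfer function to that IN value gives OUT[B2] (row B2 above).

Answer: {a+a}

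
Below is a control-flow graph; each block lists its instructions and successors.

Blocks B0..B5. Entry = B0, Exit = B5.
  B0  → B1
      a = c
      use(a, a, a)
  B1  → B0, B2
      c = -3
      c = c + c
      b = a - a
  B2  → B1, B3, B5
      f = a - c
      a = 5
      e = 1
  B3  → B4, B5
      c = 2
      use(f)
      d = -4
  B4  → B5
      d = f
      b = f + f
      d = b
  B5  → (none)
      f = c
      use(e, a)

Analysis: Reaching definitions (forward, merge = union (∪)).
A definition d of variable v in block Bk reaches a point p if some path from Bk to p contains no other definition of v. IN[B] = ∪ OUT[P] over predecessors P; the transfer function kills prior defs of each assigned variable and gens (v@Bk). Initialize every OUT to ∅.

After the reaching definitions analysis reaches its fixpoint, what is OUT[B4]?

Answer: {a@B2, b@B4, c@B3, d@B4, e@B2, f@B2}

Trace:
Converged values:
  B0:  IN={a@B0, a@B2, b@B1, c@B1, e@B2, f@B2}  OUT={a@B0, b@B1, c@B1, e@B2, f@B2}
  B1:  IN={a@B0, a@B2, b@B1, c@B1, e@B2, f@B2}  OUT={a@B0, a@B2, b@B1, c@B1, e@B2, f@B2}
  B2:  IN={a@B0, a@B2, b@B1, c@B1, e@B2, f@B2}  OUT={a@B2, b@B1, c@B1, e@B2, f@B2}
  B3:  IN={a@B2, b@B1, c@B1, e@B2, f@B2}  OUT={a@B2, b@B1, c@B3, d@B3, e@B2, f@B2}
  B4:  IN={a@B2, b@B1, c@B3, d@B3, e@B2, f@B2}  OUT={a@B2, b@B4, c@B3, d@B4, e@B2, f@B2}
  B5:  IN={a@B2, b@B1, b@B4, c@B1, c@B3, d@B3, d@B4, e@B2, f@B2}  OUT={a@B2, b@B1, b@B4, c@B1, c@B3, d@B3, d@B4, e@B2, f@B5}

Merge at B4: IN[B4] = OUT[B3] = {a@B2, b@B1, c@B3, d@B3, e@B2, f@B2}
Applying B4's transfer function to that IN value gives OUT[B4] (row B4 above).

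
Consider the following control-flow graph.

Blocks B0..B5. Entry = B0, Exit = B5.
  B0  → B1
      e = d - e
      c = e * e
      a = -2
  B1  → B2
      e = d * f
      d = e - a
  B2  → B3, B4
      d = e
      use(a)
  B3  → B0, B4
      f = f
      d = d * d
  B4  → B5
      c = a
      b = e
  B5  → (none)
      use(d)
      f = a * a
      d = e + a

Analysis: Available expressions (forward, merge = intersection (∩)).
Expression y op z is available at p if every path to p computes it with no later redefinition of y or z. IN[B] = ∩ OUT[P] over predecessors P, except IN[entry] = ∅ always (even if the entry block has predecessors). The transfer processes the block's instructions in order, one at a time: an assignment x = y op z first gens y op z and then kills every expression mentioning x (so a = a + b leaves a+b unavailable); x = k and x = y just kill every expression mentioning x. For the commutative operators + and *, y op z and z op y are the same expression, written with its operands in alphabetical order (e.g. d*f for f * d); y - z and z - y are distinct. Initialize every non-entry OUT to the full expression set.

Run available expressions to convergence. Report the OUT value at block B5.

Answer: {a*a, a+e, e-a}

Trace:
Per-block solution:
  B0: | IN={} | OUT={e*e}
  B1: | IN={e*e} | OUT={e-a}
  B2: | IN={e-a} | OUT={e-a}
  B3: | IN={e-a} | OUT={e-a}
  B4: | IN={e-a} | OUT={e-a}
  B5: | IN={e-a} | OUT={a*a, a+e, e-a}

Merge at B5: IN[B5] = OUT[B4] = {e-a}
Applying B5's transfer function to that IN value gives OUT[B5] (row B5 above).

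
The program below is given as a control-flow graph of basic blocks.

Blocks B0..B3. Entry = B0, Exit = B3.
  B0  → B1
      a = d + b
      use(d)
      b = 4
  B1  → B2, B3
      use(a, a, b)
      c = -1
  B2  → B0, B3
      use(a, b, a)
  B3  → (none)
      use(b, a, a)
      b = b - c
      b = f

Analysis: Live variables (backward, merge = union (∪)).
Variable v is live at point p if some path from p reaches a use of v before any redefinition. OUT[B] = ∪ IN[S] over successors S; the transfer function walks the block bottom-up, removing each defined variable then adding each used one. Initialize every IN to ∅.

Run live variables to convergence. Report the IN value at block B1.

Answer: {a, b, d, f}

Working:
Fixpoint table:
  B0:  IN={b, d, f}  OUT={a, b, d, f}
  B1:  IN={a, b, d, f}  OUT={a, b, c, d, f}
  B2:  IN={a, b, c, d, f}  OUT={a, b, c, d, f}
  B3:  IN={a, b, c, f}  OUT={}

Merge at B1: OUT[B1] = IN[B2] ⊔ IN[B3] = {a, b, c, d, f}
Applying B1's transfer function to that OUT value gives IN[B1] (row B1 above).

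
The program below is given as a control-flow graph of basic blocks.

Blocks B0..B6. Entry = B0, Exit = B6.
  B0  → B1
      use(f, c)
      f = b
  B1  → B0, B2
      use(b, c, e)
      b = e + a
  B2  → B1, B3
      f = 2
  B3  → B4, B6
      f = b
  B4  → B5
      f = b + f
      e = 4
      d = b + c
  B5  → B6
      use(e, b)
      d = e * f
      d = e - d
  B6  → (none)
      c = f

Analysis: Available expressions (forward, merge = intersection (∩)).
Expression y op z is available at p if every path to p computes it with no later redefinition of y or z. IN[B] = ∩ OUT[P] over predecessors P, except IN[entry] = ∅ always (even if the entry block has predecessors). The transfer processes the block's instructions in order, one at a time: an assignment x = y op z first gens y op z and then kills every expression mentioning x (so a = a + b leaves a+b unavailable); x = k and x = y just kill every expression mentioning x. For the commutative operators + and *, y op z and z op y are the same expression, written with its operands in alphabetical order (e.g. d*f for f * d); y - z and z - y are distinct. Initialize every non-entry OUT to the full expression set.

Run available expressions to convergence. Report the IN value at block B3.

Answer: {a+e}

Derivation:
Per-block solution:
  B0: | IN={} | OUT={}
  B1: | IN={} | OUT={a+e}
  B2: | IN={a+e} | OUT={a+e}
  B3: | IN={a+e} | OUT={a+e}
  B4: | IN={a+e} | OUT={b+c}
  B5: | IN={b+c} | OUT={b+c, e*f}
  B6: | IN={} | OUT={}

Merge at B3: IN[B3] = OUT[B2] = {a+e}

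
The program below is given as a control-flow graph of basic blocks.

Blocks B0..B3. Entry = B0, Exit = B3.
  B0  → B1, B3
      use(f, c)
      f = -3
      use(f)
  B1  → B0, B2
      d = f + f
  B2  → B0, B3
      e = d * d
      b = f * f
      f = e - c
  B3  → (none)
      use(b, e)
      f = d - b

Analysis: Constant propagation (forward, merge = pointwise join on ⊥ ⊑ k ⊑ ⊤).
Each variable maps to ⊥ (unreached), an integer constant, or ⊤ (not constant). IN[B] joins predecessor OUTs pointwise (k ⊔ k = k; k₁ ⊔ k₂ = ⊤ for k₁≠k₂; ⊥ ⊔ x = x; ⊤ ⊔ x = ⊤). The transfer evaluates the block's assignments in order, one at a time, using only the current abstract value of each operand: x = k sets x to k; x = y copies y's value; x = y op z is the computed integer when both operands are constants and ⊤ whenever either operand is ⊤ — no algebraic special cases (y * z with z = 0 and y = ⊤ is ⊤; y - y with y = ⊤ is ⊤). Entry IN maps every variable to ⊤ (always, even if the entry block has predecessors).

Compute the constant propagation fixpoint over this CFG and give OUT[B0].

Answer: {a: ⊤, b: ⊤, c: ⊤, d: ⊤, e: ⊤, f: -3}

Working:
Converged values:
  B0:   IN=(all ⊤)   OUT={f:-3; rest ⊤}
  B1:   IN={f:-3; rest ⊤}   OUT={d:-6, f:-3; rest ⊤}
  B2:   IN={d:-6, f:-3; rest ⊤}   OUT={b:9, d:-6, e:36; rest ⊤}
  B3:   IN=(all ⊤)   OUT=(all ⊤)

Merge at B0 (entry node, so the boundary value (all ⊤) is joined with the incoming edge(s)): IN[B0] = (all ⊤) ⊔ OUT[B1] ⊔ OUT[B2] = {a: ⊤, b: ⊤, c: ⊤, d: ⊤, e: ⊤, f: ⊤}
Applying B0's transfer function to that IN value gives OUT[B0] (row B0 above).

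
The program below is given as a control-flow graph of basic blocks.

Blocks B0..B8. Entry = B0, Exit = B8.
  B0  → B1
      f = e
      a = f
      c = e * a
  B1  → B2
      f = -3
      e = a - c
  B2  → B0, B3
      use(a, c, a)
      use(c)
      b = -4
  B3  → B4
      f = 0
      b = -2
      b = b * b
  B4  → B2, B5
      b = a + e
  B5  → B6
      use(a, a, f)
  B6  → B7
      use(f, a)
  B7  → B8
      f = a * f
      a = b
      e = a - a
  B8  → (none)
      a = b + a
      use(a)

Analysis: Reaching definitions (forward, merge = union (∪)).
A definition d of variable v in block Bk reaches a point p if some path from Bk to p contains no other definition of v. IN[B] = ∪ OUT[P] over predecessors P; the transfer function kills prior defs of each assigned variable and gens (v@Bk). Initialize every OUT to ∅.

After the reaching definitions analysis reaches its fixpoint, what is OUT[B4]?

Per-block solution:
  B0: | IN={a@B0, b@B2, c@B0, e@B1, f@B1, f@B3} | OUT={a@B0, b@B2, c@B0, e@B1, f@B0}
  B1: | IN={a@B0, b@B2, c@B0, e@B1, f@B0} | OUT={a@B0, b@B2, c@B0, e@B1, f@B1}
  B2: | IN={a@B0, b@B2, b@B4, c@B0, e@B1, f@B1, f@B3} | OUT={a@B0, b@B2, c@B0, e@B1, f@B1, f@B3}
  B3: | IN={a@B0, b@B2, c@B0, e@B1, f@B1, f@B3} | OUT={a@B0, b@B3, c@B0, e@B1, f@B3}
  B4: | IN={a@B0, b@B3, c@B0, e@B1, f@B3} | OUT={a@B0, b@B4, c@B0, e@B1, f@B3}
  B5: | IN={a@B0, b@B4, c@B0, e@B1, f@B3} | OUT={a@B0, b@B4, c@B0, e@B1, f@B3}
  B6: | IN={a@B0, b@B4, c@B0, e@B1, f@B3} | OUT={a@B0, b@B4, c@B0, e@B1, f@B3}
  B7: | IN={a@B0, b@B4, c@B0, e@B1, f@B3} | OUT={a@B7, b@B4, c@B0, e@B7, f@B7}
  B8: | IN={a@B7, b@B4, c@B0, e@B7, f@B7} | OUT={a@B8, b@B4, c@B0, e@B7, f@B7}

Merge at B4: IN[B4] = OUT[B3] = {a@B0, b@B3, c@B0, e@B1, f@B3}
Applying B4's transfer function to that IN value gives OUT[B4] (row B4 above).

Answer: {a@B0, b@B4, c@B0, e@B1, f@B3}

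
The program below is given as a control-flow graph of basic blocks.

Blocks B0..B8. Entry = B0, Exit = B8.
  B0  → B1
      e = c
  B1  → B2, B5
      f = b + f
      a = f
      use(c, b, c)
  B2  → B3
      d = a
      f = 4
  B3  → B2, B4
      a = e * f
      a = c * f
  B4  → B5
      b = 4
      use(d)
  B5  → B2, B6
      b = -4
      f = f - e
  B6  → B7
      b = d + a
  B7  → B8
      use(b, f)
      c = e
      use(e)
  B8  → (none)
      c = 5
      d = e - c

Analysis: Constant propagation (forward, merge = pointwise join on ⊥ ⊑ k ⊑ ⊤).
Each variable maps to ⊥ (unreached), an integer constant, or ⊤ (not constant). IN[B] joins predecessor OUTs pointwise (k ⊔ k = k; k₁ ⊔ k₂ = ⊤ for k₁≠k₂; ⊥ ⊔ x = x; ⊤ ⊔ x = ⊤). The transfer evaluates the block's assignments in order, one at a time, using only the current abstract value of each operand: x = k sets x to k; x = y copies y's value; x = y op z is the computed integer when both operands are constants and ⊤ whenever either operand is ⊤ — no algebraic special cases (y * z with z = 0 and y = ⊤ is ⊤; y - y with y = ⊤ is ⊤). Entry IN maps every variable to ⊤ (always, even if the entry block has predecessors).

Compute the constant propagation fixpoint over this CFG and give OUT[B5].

Answer: {a: ⊤, b: -4, c: ⊤, d: ⊤, e: ⊤, f: ⊤}

Derivation:
Per-block solution:
  B0:   IN=(all ⊤)   OUT=(all ⊤)
  B1:   IN=(all ⊤)   OUT=(all ⊤)
  B2:   IN=(all ⊤)   OUT={f:4; rest ⊤}
  B3:   IN={f:4; rest ⊤}   OUT={f:4; rest ⊤}
  B4:   IN={f:4; rest ⊤}   OUT={b:4, f:4; rest ⊤}
  B5:   IN=(all ⊤)   OUT={b:-4; rest ⊤}
  B6:   IN={b:-4; rest ⊤}   OUT=(all ⊤)
  B7:   IN=(all ⊤)   OUT=(all ⊤)
  B8:   IN=(all ⊤)   OUT={c:5; rest ⊤}

Merge at B5: IN[B5] = OUT[B1] ⊔ OUT[B4] = {a: ⊤, b: ⊤, c: ⊤, d: ⊤, e: ⊤, f: ⊤}
Applying B5's transfer function to that IN value gives OUT[B5] (row B5 above).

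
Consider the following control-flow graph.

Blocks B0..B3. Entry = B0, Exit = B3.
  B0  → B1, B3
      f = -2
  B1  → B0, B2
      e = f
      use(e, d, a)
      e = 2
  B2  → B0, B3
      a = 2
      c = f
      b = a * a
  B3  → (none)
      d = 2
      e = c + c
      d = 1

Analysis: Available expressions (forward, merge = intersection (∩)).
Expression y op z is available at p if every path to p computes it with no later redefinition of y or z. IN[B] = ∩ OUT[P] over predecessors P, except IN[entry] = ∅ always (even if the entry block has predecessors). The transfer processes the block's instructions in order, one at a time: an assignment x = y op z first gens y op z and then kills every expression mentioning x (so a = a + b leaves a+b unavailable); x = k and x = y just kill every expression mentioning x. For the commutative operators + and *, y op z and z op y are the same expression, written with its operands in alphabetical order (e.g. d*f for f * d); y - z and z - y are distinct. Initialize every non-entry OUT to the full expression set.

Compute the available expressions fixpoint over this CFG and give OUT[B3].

Per-block solution:
  B0: | IN={} | OUT={}
  B1: | IN={} | OUT={}
  B2: | IN={} | OUT={a*a}
  B3: | IN={} | OUT={c+c}

Merge at B3: IN[B3] = OUT[B0] ∩ OUT[B2] = {}
Applying B3's transfer function to that IN value gives OUT[B3] (row B3 above).

Answer: {c+c}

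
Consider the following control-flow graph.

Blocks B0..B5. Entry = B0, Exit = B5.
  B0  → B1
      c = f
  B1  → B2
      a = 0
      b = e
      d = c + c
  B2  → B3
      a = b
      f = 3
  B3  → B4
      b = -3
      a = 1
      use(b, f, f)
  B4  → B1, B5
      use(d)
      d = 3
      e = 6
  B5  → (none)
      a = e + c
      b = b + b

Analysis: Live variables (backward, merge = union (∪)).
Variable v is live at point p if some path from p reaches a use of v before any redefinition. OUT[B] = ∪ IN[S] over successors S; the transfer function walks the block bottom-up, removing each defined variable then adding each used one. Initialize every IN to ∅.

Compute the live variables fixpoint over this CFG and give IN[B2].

Converged values:
  B0:  IN={e, f}  OUT={c, e}
  B1:  IN={c, e}  OUT={b, c, d}
  B2:  IN={b, c, d}  OUT={c, d, f}
  B3:  IN={c, d, f}  OUT={b, c, d}
  B4:  IN={b, c, d}  OUT={b, c, e}
  B5:  IN={b, c, e}  OUT={}

Merge at B2: OUT[B2] = IN[B3] = {c, d, f}
Applying B2's transfer function to that OUT value gives IN[B2] (row B2 above).

Answer: {b, c, d}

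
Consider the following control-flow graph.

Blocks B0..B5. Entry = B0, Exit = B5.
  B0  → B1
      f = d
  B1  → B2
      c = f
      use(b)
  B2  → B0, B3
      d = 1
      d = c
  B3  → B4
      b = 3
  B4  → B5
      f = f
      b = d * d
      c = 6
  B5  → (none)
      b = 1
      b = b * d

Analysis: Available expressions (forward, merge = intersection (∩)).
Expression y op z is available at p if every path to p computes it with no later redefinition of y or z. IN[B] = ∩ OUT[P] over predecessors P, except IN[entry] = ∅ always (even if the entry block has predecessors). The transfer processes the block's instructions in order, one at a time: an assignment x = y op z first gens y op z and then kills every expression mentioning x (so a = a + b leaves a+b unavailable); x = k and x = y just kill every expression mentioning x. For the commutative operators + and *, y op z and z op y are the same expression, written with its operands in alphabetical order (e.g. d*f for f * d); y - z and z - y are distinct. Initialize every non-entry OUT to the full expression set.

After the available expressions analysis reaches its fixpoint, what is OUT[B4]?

Per-block solution:
  B0:  IN={}  OUT={}
  B1:  IN={}  OUT={}
  B2:  IN={}  OUT={}
  B3:  IN={}  OUT={}
  B4:  IN={}  OUT={d*d}
  B5:  IN={d*d}  OUT={d*d}

Merge at B4: IN[B4] = OUT[B3] = {}
Applying B4's transfer function to that IN value gives OUT[B4] (row B4 above).

Answer: {d*d}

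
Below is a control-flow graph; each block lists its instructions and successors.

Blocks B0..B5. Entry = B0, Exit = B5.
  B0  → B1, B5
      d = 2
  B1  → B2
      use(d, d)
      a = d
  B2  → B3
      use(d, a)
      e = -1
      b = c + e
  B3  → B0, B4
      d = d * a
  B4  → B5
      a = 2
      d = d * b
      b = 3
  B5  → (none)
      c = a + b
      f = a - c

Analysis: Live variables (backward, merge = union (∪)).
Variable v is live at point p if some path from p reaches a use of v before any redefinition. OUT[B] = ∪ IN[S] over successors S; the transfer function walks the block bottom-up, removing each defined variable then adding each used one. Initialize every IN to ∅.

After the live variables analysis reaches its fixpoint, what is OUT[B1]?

Fixpoint table:
  B0:   IN={a, b, c}   OUT={a, b, c, d}
  B1:   IN={c, d}   OUT={a, c, d}
  B2:   IN={a, c, d}   OUT={a, b, c, d}
  B3:   IN={a, b, c, d}   OUT={a, b, c, d}
  B4:   IN={b, d}   OUT={a, b}
  B5:   IN={a, b}   OUT={}

Merge at B1: OUT[B1] = IN[B2] = {a, c, d}

Answer: {a, c, d}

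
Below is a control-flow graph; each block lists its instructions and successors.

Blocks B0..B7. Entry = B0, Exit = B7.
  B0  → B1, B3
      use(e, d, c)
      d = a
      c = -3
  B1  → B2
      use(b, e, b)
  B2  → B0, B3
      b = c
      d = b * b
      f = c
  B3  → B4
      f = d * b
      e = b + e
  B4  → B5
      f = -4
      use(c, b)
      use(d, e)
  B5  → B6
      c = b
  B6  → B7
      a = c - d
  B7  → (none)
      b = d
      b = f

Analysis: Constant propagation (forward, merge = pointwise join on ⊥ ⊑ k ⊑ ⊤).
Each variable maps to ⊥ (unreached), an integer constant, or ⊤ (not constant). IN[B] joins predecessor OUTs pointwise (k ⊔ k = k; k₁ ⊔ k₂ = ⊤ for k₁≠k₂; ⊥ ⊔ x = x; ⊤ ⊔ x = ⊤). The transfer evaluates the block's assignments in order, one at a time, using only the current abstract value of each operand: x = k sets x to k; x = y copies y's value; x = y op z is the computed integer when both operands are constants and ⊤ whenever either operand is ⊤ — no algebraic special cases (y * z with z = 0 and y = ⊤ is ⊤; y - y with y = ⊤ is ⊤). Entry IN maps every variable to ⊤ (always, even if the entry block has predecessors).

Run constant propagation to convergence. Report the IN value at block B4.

Converged values:
  B0: | IN=(all ⊤) | OUT={c:-3; rest ⊤}
  B1: | IN={c:-3; rest ⊤} | OUT={c:-3; rest ⊤}
  B2: | IN={c:-3; rest ⊤} | OUT={b:-3, c:-3, d:9, f:-3; rest ⊤}
  B3: | IN={c:-3; rest ⊤} | OUT={c:-3; rest ⊤}
  B4: | IN={c:-3; rest ⊤} | OUT={c:-3, f:-4; rest ⊤}
  B5: | IN={c:-3, f:-4; rest ⊤} | OUT={f:-4; rest ⊤}
  B6: | IN={f:-4; rest ⊤} | OUT={f:-4; rest ⊤}
  B7: | IN={f:-4; rest ⊤} | OUT={b:-4, f:-4; rest ⊤}

Merge at B4: IN[B4] = OUT[B3] = {a: ⊤, b: ⊤, c: -3, d: ⊤, e: ⊤, f: ⊤}

Answer: {a: ⊤, b: ⊤, c: -3, d: ⊤, e: ⊤, f: ⊤}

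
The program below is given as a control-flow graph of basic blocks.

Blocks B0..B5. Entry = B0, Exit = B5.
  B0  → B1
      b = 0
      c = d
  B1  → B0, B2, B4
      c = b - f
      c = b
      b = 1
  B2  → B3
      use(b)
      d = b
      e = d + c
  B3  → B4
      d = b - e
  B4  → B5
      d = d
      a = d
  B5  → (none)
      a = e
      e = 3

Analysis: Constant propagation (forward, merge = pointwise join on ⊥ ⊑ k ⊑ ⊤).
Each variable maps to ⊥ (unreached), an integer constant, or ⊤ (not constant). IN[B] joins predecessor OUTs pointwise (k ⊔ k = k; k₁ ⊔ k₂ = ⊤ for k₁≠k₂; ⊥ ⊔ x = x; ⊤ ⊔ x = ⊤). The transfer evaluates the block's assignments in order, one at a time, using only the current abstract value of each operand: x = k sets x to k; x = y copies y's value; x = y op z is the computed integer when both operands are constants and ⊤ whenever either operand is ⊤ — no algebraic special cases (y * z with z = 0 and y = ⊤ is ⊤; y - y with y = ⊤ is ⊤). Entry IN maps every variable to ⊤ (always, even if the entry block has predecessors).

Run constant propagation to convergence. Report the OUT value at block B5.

Answer: {a: ⊤, b: 1, c: 0, d: ⊤, e: 3, f: ⊤}

Derivation:
Per-block solution:
  B0: | IN=(all ⊤) | OUT={b:0; rest ⊤}
  B1: | IN={b:0; rest ⊤} | OUT={b:1, c:0; rest ⊤}
  B2: | IN={b:1, c:0; rest ⊤} | OUT={b:1, c:0, d:1, e:1; rest ⊤}
  B3: | IN={b:1, c:0, d:1, e:1; rest ⊤} | OUT={b:1, c:0, d:0, e:1; rest ⊤}
  B4: | IN={b:1, c:0; rest ⊤} | OUT={b:1, c:0; rest ⊤}
  B5: | IN={b:1, c:0; rest ⊤} | OUT={b:1, c:0, e:3; rest ⊤}

Merge at B5: IN[B5] = OUT[B4] = {a: ⊤, b: 1, c: 0, d: ⊤, e: ⊤, f: ⊤}
Applying B5's transfer function to that IN value gives OUT[B5] (row B5 above).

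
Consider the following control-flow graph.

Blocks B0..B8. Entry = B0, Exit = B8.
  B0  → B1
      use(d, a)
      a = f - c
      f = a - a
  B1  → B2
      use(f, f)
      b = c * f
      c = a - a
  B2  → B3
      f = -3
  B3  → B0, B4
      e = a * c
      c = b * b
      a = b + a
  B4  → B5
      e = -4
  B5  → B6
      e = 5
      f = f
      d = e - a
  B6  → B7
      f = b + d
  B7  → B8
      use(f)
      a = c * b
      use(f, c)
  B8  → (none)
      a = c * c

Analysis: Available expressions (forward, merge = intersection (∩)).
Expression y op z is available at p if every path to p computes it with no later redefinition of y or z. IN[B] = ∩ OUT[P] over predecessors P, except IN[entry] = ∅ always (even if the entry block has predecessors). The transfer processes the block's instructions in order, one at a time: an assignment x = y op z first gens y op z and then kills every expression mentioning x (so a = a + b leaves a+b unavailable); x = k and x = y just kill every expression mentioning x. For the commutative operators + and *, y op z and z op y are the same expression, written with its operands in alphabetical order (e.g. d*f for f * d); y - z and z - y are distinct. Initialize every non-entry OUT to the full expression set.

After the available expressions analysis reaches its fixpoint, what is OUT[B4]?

Converged values:
  B0:  IN={}  OUT={a-a}
  B1:  IN={a-a}  OUT={a-a}
  B2:  IN={a-a}  OUT={a-a}
  B3:  IN={a-a}  OUT={b*b}
  B4:  IN={b*b}  OUT={b*b}
  B5:  IN={b*b}  OUT={b*b, e-a}
  B6:  IN={b*b, e-a}  OUT={b*b, b+d, e-a}
  B7:  IN={b*b, b+d, e-a}  OUT={b*b, b*c, b+d}
  B8:  IN={b*b, b*c, b+d}  OUT={b*b, b*c, b+d, c*c}

Merge at B4: IN[B4] = OUT[B3] = {b*b}
Applying B4's transfer function to that IN value gives OUT[B4] (row B4 above).

Answer: {b*b}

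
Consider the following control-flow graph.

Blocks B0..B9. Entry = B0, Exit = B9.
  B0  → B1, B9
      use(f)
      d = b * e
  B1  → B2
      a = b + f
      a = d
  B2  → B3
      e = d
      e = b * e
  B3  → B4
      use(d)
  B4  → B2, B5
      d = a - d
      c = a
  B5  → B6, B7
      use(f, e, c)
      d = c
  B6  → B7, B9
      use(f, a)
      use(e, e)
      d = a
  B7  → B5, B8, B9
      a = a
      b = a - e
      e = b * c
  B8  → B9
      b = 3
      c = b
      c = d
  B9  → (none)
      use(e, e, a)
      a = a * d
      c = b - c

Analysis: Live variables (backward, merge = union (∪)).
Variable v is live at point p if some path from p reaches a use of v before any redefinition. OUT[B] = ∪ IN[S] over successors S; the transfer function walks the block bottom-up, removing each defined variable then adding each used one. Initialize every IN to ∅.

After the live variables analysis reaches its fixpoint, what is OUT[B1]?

Answer: {a, b, d, f}

Trace:
Fixpoint table:
  B0: | IN={a, b, c, e, f} | OUT={a, b, c, d, e, f}
  B1: | IN={b, d, f} | OUT={a, b, d, f}
  B2: | IN={a, b, d, f} | OUT={a, b, d, e, f}
  B3: | IN={a, b, d, e, f} | OUT={a, b, d, e, f}
  B4: | IN={a, b, d, e, f} | OUT={a, b, c, d, e, f}
  B5: | IN={a, b, c, e, f} | OUT={a, b, c, d, e, f}
  B6: | IN={a, b, c, e, f} | OUT={a, b, c, d, e, f}
  B7: | IN={a, c, d, e, f} | OUT={a, b, c, d, e, f}
  B8: | IN={a, d, e} | OUT={a, b, c, d, e}
  B9: | IN={a, b, c, d, e} | OUT={}

Merge at B1: OUT[B1] = IN[B2] = {a, b, d, f}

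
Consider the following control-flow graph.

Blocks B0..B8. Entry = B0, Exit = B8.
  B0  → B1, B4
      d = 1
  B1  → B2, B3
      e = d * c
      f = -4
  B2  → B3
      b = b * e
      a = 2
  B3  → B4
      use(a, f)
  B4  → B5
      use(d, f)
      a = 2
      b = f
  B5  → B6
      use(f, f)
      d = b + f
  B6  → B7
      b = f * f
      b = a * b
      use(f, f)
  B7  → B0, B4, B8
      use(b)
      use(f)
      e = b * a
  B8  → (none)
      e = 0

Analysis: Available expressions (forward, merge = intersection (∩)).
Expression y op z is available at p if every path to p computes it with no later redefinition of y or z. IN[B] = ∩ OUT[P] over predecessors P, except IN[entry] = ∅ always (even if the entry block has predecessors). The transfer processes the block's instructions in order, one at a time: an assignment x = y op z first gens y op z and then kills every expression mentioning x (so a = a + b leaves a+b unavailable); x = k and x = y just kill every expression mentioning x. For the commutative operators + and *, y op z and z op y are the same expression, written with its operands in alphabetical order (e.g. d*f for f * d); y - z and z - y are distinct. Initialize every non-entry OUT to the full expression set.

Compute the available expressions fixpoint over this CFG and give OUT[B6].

Per-block solution:
  B0:  IN={}  OUT={}
  B1:  IN={}  OUT={c*d}
  B2:  IN={c*d}  OUT={c*d}
  B3:  IN={c*d}  OUT={c*d}
  B4:  IN={}  OUT={}
  B5:  IN={}  OUT={b+f}
  B6:  IN={b+f}  OUT={f*f}
  B7:  IN={f*f}  OUT={a*b, f*f}
  B8:  IN={a*b, f*f}  OUT={a*b, f*f}

Merge at B6: IN[B6] = OUT[B5] = {b+f}
Applying B6's transfer function to that IN value gives OUT[B6] (row B6 above).

Answer: {f*f}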